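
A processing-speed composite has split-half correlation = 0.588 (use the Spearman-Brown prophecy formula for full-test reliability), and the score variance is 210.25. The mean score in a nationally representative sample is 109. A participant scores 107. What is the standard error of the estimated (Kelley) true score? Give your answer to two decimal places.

6.36

SD = √210.25 ≈ 14.500
r_full = 2·0.588 / (1 + 0.588) ≈ 0.741
SE_est = 14.500×√(0.741×0.259) ≈ 6.356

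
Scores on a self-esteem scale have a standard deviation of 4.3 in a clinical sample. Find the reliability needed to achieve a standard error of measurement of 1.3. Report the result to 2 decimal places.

r = 1 − (1.30000/4.3)² ≈ 1 − 0.09140 ≈ 0.90860

0.91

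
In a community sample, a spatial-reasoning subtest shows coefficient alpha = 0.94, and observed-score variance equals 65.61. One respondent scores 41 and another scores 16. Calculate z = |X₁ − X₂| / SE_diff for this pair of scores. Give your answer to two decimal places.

8.91

SD = √65.61 = 8.1000
SEM = 8.1000 · √(1 − 0.9400) = 8.1000 · √0.0600 ≈ 8.1000 · 0.2449 ≈ 1.9841
SE_diff = SEM · √2 ≈ 1.9841 · 1.4142 ≈ 2.8059
z = 25 / 2.8059 ≈ 8.9097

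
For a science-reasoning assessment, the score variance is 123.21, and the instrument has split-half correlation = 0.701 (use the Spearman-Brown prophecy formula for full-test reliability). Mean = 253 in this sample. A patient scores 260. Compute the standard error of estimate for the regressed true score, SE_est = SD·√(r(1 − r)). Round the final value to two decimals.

σ = 123.21^(1/2) = 11.1000
Full-length reliability (Spearman-Brown) = 2(0.701)/(1+0.701) ≃ 0.8242
SE_est = SD · √(r(1 − r)) = 11.1000 · √0.1449 ≃ 11.1000 · 0.3806 ≃ 4.2250

4.23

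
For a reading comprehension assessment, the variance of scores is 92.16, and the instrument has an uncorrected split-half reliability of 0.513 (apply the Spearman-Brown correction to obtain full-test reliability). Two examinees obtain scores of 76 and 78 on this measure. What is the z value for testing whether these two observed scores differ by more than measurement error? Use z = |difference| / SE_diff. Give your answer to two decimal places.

0.26

σ = 92.16^(1/2) = 9.600
r_full = 2·0.513 / (1 + 0.513) ≈ 0.678
SEM = 9.600·√(1 − 0.678) ≈ 5.446
SE_diff = SEM · √2 ≈ 5.446 · 1.414 ≈ 7.702
z = 2 / 7.702 ≈ 0.260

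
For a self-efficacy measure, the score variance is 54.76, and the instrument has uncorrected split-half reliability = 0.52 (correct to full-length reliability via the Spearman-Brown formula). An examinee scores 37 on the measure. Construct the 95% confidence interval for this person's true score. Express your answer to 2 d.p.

SD = √54.76 = 7.4000
Full-length reliability (Spearman-Brown) = 2(0.52)/(1+0.52) ≃ 0.6842
SEM = 7.4000*√(1 − 0.6842) ≃ 4.1584
Margin = 1.96 * 4.1584 ≃ 8.1505
95% CI: 37 ± 8.1505 = [28.8495, 45.1505]

[28.85, 45.15]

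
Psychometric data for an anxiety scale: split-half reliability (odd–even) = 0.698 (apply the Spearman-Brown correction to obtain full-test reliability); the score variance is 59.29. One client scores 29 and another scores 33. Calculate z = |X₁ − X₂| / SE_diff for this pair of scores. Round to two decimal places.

0.87

SD = √59.29 ≈ 7.7000
r_full = 2·0.698 / (1 + 0.698) ≈ 0.8221
SEM = 7.7000 * √(1 − 0.8221) = 7.7000 * √0.1779 ≈ 7.7000 * 0.4217 ≈ 3.2473
SE_diff = √2 * SEM ≈ 4.5924
z = |29 − 33| / 4.5924 = 4 / 4.5924 ≈ 0.8710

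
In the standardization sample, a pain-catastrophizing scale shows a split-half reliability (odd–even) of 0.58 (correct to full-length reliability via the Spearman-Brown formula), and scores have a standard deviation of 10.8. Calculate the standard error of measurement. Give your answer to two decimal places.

5.57

Full-length reliability (Spearman-Brown) = 2(0.58)/(1+0.58) ≈ 0.7342
SEM = 10.8000 · √(1 − 0.7342) = 10.8000 · √0.2658 ≈ 10.8000 · 0.5156 ≈ 5.5683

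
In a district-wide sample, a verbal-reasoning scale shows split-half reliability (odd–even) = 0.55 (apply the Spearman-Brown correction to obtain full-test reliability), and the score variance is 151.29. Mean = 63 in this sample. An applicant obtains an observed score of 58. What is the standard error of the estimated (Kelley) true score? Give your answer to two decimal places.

5.58

SD = √151.29 ≈ 12.30000
Full-length reliability (Spearman-Brown) = 2(0.55)/(1+0.55) ≈ 0.70968
SE_est = SD × √(r(1 − r)) = 12.30000 × √0.20604 ≈ 12.30000 × 0.45391 ≈ 5.58311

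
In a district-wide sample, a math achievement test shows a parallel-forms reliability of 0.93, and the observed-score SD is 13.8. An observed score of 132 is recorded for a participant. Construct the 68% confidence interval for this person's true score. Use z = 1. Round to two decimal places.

[128.35, 135.65]

SEM = 13.800 * √(1 − 0.930) = 13.800 * √0.070 ≃ 13.800 * 0.265 ≃ 3.651
Margin = 1 * 3.651 ≃ 3.651
68% CI: 132 ± 3.651 = [128.349, 135.651]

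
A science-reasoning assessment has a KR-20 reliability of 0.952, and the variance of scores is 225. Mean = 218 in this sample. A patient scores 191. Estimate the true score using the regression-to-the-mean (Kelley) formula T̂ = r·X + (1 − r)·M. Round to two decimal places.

192.30

Estimated true score = 0.95200×191 + (1 − 0.95200)×218 ≈ 192.29600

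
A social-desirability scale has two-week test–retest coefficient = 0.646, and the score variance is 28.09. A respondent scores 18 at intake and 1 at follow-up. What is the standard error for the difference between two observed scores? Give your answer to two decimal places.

4.46

σ = 28.09^(1/2) = 5.3000
The standard error of measurement is 5.3000*√(1 − 0.6460) ≈ 5.3000*0.5950 ≈ 3.1534.
SE_diff = SEM * √2 ≈ 3.1534 * 1.4142 ≈ 4.4596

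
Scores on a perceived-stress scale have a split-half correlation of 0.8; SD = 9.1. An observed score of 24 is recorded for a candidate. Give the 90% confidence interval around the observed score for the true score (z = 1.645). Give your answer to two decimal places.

[19.01, 28.99]

Full-length reliability (Spearman-Brown) = 2(0.8)/(1+0.8) ≈ 0.889
The standard error of measurement is 9.100*√(1 − 0.889) ≈ 9.100*0.333 ≈ 3.033.
1.645 * SEM ≈ 4.990
CI = 24 ± 4.990 → [19.010, 28.990]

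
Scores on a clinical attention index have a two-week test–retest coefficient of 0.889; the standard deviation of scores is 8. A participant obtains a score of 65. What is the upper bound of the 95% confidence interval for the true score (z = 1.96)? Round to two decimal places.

The standard error of measurement is 8.000·√(1 − 0.889) ≈ 8.000·0.333 ≈ 2.665.
Half-width = 1.96·2.665 ≈ 5.224
Upper bound: 65 + 5.224 = 70.224

70.22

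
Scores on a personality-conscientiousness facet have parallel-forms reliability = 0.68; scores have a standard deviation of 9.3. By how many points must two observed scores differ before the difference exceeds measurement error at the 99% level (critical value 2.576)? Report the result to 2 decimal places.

19.17

SEM = 9.30000*√(1 − 0.68000) ≈ 5.26087
Standard error of the difference = 5.26087·√2 ≈ 7.44000
Smallest detectable difference = 2.576*7.44000 ≈ 19.16544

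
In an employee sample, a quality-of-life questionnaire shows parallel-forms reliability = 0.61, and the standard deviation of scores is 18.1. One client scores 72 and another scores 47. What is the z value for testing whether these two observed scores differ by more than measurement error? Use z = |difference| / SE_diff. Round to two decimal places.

1.56

SEM = 18.1000*√(1 − 0.6100) ≈ 11.3034
Standard error of the difference = 11.3034·√2 ≈ 15.9855
z = 25 / 15.9855 ≈ 1.5639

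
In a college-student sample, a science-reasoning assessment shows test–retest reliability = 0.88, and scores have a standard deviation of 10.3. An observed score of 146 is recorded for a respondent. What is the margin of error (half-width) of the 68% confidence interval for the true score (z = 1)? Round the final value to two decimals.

3.57

SEM = 10.300·√(1 − 0.880) ≈ 3.568
Margin = 1 · 3.568 ≈ 3.568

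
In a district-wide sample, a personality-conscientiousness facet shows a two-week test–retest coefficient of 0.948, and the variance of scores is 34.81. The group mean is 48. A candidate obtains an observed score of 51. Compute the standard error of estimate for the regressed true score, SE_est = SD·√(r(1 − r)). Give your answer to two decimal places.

σ = 34.81^(1/2) = 5.900
SE_est = SD · √(r(1 − r)) = 5.900 · √0.049 ≈ 5.900 · 0.222 ≈ 1.310

1.31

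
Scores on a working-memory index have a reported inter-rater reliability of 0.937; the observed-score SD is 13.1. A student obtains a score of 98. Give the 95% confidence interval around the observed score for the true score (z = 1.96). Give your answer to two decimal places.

[91.56, 104.44]

The standard error of measurement is 13.1000·√(1 − 0.9370) ≈ 13.1000·0.2510 ≈ 3.2881.
1.96 · SEM ≈ 6.4446
95% CI: 98 ± 6.4446 = [91.5554, 104.4446]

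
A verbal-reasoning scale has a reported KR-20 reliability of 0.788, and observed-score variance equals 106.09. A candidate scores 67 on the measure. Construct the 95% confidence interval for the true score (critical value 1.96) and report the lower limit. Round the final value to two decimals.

SD = √106.09 = 10.3000
SEM = 10.3000 × √(1 − 0.7880) = 10.3000 × √0.2120 ≃ 10.3000 × 0.4604 ≃ 4.7425
Margin = 1.96 × 4.7425 ≃ 9.2953
Lower bound: 67 − 9.2953 = 57.7047

57.70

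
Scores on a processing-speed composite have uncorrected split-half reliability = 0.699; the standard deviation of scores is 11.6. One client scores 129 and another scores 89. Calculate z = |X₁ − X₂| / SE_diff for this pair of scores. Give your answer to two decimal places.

Spearman-Brown: r = 2(0.699) / (1 + 0.699) = 1.398 / 1.699 ≈ 0.823
The standard error of measurement is 11.600·√(1 − 0.823) ≈ 11.600·0.421 ≈ 4.883.
SE_diff = √2 · SEM ≈ 6.905
z = 40 / 6.905 ≈ 5.793

5.79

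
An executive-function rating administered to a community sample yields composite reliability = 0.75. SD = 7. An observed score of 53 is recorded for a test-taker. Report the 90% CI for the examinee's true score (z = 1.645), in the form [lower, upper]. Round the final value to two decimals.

SEM = 7.00000 × √(1 − 0.75000) = 7.00000 × √0.25000 ≃ 7.00000 × 0.50000 ≃ 3.50000
Margin = 1.645 × 3.50000 ≃ 5.75750
90% CI: 53 ± 5.75750 = [47.24250, 58.75750]

[47.24, 58.76]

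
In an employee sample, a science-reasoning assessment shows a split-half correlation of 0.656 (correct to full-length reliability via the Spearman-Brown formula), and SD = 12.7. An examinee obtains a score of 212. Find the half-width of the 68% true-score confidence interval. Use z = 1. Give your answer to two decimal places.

5.79

Spearman-Brown: r = 2(0.656) / (1 + 0.656) = 1.3120 / 1.6560 ≈ 0.7923
SEM = 12.7000 · √(1 − 0.7923) = 12.7000 · √0.2077 ≈ 12.7000 · 0.4558 ≈ 5.7883
Half-width = 1·5.7883 ≈ 5.7883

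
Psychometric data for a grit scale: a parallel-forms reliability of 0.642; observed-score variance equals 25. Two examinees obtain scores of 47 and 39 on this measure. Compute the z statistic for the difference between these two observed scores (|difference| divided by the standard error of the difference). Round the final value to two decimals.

1.89

SD = √25 ≈ 5.0000
The standard error of measurement is 5.0000·√(1 − 0.6420) ≈ 5.0000·0.5983 ≈ 2.9917.
SE_diff = SEM · √2 ≈ 2.9917 · 1.4142 ≈ 4.2308
z = |47 − 39| / 4.2308 = 8 / 4.2308 ≈ 1.8909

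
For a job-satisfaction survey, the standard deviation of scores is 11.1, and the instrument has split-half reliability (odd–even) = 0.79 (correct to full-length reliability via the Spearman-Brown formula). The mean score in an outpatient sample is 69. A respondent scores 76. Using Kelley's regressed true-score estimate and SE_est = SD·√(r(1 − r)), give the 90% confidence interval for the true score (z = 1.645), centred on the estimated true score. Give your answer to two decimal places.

r_full = 2·0.79 / (1 + 0.79) ≈ 0.88268
Estimated true score = 0.88268*76 + (1 − 0.88268)*69 ≈ 75.17877
SE_est = SD * √(r(1 − r)) = 11.10000 * √0.10355 ≈ 11.10000 * 0.32180 ≈ 3.57197
90% CI: 75.17877 ± 5.87590 ≈ (69.30288, 81.05467)

[69.30, 81.05]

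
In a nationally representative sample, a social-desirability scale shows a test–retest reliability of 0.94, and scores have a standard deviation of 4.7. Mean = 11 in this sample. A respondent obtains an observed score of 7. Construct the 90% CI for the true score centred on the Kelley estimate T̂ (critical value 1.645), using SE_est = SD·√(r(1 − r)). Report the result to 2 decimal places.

T̂ = r·X + (1 − r)·M = 0.940*7 + 0.060*11 = 6.580 + 0.660 ≈ 7.240
SE_est = SD * √(r(1 − r)) = 4.700 * √0.056 ≈ 4.700 * 0.237 ≈ 1.116
CI = 7.240 ± 1.645 * 1.116 → [5.404, 9.076]

[5.40, 9.08]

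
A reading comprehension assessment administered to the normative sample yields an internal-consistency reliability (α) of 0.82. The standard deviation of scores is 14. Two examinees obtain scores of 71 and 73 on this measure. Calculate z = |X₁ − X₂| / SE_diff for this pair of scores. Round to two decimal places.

SEM = 14.000 * √(1 − 0.820) = 14.000 * √0.180 ≈ 14.000 * 0.424 ≈ 5.940
Standard error of the difference = 5.940·√2 ≈ 8.400
z = 2 / 8.400 ≈ 0.238

0.24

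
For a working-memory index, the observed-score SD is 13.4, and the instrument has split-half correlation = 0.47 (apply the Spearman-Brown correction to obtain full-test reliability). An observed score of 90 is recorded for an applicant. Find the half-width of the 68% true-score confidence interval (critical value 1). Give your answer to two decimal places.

8.05

Spearman-Brown: r = 2(0.47) / (1 + 0.47) = 0.940 / 1.470 ≈ 0.639
SEM = 13.400×√(1 − 0.639) ≈ 8.046
Margin = 1 × 8.046 ≈ 8.046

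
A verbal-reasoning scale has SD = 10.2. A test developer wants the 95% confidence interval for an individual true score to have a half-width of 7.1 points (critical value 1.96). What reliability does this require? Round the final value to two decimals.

0.87

Required SEM = 7.1 / 1.96 ≈ 3.6224
r = 1 − (3.6224/10.2)² ≈ 1 − 0.1261 ≈ 0.8739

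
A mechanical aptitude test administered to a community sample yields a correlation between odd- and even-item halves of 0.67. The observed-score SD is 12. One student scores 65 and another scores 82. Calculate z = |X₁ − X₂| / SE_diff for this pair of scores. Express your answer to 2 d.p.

Full-length reliability (Spearman-Brown) = 2(0.67)/(1+0.67) ≈ 0.80240
SEM = 12.00000×√(1 − 0.80240) ≈ 5.33433
Standard error of the difference = 5.33433·√2 ≈ 7.54388
z = |65 − 82| / 7.54388 = 17 / 7.54388 ≈ 2.25348

2.25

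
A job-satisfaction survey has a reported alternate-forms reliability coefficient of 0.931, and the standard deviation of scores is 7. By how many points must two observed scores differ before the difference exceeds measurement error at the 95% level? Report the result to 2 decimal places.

SEM = 7.000*√(1 − 0.931) ≈ 1.839
SE_diff = SEM * √2 ≈ 1.839 * 1.414 ≈ 2.600
Minimum reliable difference = 1.96 * SE_diff ≈ 1.96 * 2.600 ≈ 5.097

5.10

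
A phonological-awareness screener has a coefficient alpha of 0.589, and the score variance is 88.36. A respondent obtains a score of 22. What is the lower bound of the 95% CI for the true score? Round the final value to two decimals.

σ = 88.36^(1/2) = 9.40000
The standard error of measurement is 9.40000·√(1 − 0.58900) ≈ 9.40000·0.64109 ≈ 6.02627.
1.96 · SEM ≈ 11.81149
Lower bound: 22 − 11.81149 = 10.18851

10.19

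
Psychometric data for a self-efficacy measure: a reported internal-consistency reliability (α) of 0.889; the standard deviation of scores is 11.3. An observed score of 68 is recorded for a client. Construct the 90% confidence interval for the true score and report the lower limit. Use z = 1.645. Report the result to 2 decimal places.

61.81

SEM = 11.300 × √(1 − 0.889) = 11.300 × √0.111 ≃ 11.300 × 0.333 ≃ 3.765
1.645 × SEM ≃ 6.193
Lower limit = 68 − 6.193 ≃ 61.807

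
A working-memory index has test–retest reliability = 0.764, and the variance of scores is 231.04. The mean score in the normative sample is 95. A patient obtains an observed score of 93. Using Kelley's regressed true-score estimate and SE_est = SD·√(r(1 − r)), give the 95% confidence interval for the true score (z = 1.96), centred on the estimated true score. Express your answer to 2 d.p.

[80.82, 106.12]

σ = 231.04^(1/2) = 15.200
Estimated true score = 0.764*93 + (1 − 0.764)*95 ≈ 93.472
SE_est = SD * √(r(1 − r)) = 15.200 * √0.180 ≈ 15.200 * 0.425 ≈ 6.454
95% CI: 93.472 ± 12.650 ≈ (80.822, 106.122)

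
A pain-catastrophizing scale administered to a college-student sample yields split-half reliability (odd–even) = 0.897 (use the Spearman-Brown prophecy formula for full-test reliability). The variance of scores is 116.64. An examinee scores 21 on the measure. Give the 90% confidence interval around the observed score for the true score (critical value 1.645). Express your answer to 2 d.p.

SD = √116.64 ≃ 10.800
Full-length reliability (Spearman-Brown) = 2(0.897)/(1+0.897) ≃ 0.946
The standard error of measurement is 10.800×√(1 − 0.946) ≃ 10.800×0.233 ≃ 2.517.
1.645 × SEM ≃ 4.140
Interval: (16.860, 25.140)

[16.86, 25.14]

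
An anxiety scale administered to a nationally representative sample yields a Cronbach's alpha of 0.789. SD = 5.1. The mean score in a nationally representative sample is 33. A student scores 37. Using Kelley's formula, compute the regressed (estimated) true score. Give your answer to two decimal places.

T̂ = r·X + (1 − r)·M = 0.789*37 + 0.211*33 = 29.193 + 6.963 ≈ 36.156

36.16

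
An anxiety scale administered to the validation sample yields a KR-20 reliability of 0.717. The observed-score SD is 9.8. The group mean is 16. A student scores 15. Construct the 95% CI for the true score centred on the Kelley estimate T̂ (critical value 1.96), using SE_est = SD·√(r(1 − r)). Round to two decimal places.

T̂ = 0.71700(15) + 0.28300(16) ≈ 15.28300
SE_est = SD · √(r(1 − r)) = 9.80000 · √0.20291 ≈ 9.80000 · 0.45046 ≈ 4.41447
95% CI: 15.28300 ± 8.65237 ≈ (6.63063, 23.93537)

[6.63, 23.94]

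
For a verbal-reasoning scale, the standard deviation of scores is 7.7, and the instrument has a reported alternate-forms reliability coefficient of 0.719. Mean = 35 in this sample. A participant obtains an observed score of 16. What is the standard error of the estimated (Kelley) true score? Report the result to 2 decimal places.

SE_est = 7.7000·√[r(1 − r)] ≃ 3.4611

3.46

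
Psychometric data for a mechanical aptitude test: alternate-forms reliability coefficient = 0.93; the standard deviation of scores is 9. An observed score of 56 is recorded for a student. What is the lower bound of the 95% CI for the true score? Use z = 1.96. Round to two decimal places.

SEM = 9.000 · √(1 − 0.930) = 9.000 · √0.070 ≈ 9.000 · 0.265 ≈ 2.381
Margin = 1.96 · 2.381 ≈ 4.667
Lower bound: 56 − 4.667 = 51.333

51.33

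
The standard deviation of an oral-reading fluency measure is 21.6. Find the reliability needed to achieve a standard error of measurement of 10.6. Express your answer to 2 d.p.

r = 1 − (SEM / SD)² = 1 − (10.6000 / 21.6)² ≈ 1 − 0.2408 ≈ 0.7592

0.76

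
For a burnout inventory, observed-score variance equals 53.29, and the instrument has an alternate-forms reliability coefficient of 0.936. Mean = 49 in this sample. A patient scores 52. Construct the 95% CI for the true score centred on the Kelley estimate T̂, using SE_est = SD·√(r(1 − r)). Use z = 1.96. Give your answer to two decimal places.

[48.31, 55.31]

σ = 53.29^(1/2) = 7.3000
T̂ = 0.9360(52) + 0.0640(49) ≈ 51.8080
SE_est = SD × √(r(1 − r)) = 7.3000 × √0.0599 ≈ 7.3000 × 0.2448 ≈ 1.7867
95% CI: 51.8080 ± 3.5019 ≈ (48.3061, 55.3099)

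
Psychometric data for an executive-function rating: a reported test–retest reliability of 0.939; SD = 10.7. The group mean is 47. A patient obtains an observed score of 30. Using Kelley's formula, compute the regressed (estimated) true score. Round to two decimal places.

31.04

T̂ = 0.9390(30) + 0.0610(47) ≈ 31.0370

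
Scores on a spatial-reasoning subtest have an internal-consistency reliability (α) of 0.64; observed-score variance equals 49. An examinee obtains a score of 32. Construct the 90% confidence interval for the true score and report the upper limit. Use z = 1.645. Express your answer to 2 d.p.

38.91

σ = 49^(1/2) = 7.0000
The standard error of measurement is 7.0000*√(1 − 0.6400) ≈ 7.0000*0.6000 ≈ 4.2000.
Margin = 1.645 * 4.2000 ≈ 6.9090
Upper limit = 32 + 6.9090 ≈ 38.9090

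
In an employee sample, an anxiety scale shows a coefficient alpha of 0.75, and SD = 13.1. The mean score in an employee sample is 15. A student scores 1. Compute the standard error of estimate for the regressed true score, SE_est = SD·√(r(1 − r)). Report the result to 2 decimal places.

5.67

SE_est = SD × √(r(1 − r)) = 13.100 × √0.188 ≈ 13.100 × 0.433 ≈ 5.672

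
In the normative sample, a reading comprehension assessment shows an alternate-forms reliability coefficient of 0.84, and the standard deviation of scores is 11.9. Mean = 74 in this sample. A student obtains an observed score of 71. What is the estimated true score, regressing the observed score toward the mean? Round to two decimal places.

T̂ = r·X + (1 − r)·M = 0.8400*71 + 0.1600*74 = 59.6400 + 11.8400 ≈ 71.4800

71.48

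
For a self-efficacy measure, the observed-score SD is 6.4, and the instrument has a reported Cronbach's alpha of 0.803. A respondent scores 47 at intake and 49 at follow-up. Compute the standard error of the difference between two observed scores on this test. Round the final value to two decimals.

4.02

SEM = 6.400×√(1 − 0.803) ≈ 2.841
SE_diff = √2 × SEM ≈ 4.017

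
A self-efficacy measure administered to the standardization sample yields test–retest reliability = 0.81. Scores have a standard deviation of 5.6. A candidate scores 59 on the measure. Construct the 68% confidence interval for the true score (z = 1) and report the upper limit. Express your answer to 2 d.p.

61.44

The standard error of measurement is 5.6000·√(1 − 0.8100) ≃ 5.6000·0.4359 ≃ 2.4410.
Margin = 1 · 2.4410 ≃ 2.4410
Upper bound: 59 + 2.4410 = 61.4410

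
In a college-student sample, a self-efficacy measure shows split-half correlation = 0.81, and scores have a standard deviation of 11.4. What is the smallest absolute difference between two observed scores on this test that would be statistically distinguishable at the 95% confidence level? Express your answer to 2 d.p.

r_full = 2·0.81 / (1 + 0.81) ≈ 0.895
The standard error of measurement is 11.400·√(1 − 0.895) ≈ 11.400·0.324 ≈ 3.694.
SE_diff = √2 · SEM ≈ 5.223
Smallest detectable difference = 1.96·5.223 ≈ 10.238

10.24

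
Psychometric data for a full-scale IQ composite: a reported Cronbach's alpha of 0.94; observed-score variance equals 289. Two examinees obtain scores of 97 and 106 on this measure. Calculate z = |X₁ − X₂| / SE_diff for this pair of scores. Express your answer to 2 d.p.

1.53

σ = 289^(1/2) = 17.0000
SEM = 17.0000 · √(1 − 0.9400) = 17.0000 · √0.0600 ≈ 17.0000 · 0.2449 ≈ 4.1641
SE_diff = SEM · √2 ≈ 4.1641 · 1.4142 ≈ 5.8890
z = |97 − 106| / 5.8890 = 9 / 5.8890 ≈ 1.5283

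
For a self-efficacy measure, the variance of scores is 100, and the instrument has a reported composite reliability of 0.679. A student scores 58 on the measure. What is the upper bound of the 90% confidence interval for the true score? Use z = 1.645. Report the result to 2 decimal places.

67.32

SD = √100 = 10.0000
The standard error of measurement is 10.0000·√(1 − 0.6790) ≈ 10.0000·0.5666 ≈ 5.6657.
1.645 · SEM ≈ 9.3201
Upper bound: 58 + 9.3201 = 67.3201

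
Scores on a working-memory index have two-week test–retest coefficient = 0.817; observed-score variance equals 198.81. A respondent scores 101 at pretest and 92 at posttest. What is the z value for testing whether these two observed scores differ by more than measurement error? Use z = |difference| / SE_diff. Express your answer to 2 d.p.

1.06

σ = 198.81^(1/2) = 14.10000
SEM = 14.10000×√(1 − 0.81700) ≈ 6.03177
SE_diff = √2 × SEM ≈ 8.53021
z = 9 / 8.53021 ≈ 1.05507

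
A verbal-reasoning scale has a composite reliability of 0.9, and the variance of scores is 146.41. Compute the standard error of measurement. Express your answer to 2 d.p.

SD = √146.41 = 12.1000
The standard error of measurement is 12.1000·√(1 − 0.9000) ≈ 12.1000·0.3162 ≈ 3.8264.

3.83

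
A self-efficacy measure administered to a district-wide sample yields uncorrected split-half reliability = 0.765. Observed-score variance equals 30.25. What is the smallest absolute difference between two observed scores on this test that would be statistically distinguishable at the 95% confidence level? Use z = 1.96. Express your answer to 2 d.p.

5.56

SD = √30.25 = 5.5000
Spearman-Brown: r = 2(0.765) / (1 + 0.765) = 1.5300 / 1.7650 ≈ 0.8669
The standard error of measurement is 5.5000*√(1 − 0.8669) ≈ 5.5000*0.3649 ≈ 2.0069.
SE_diff = √2 * SEM ≈ 2.8382
Minimum reliable difference = 1.96 * SE_diff ≈ 1.96 * 2.8382 ≈ 5.5628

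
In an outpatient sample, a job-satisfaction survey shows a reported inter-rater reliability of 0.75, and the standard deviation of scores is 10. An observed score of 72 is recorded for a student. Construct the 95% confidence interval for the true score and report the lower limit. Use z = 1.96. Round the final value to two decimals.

62.20

SEM = 10.000 × √(1 − 0.750) = 10.000 × √0.250 ≈ 10.000 × 0.500 ≈ 5.000
Half-width = 1.96×5.000 ≈ 9.800
Lower limit = 72 − 9.800 ≈ 62.200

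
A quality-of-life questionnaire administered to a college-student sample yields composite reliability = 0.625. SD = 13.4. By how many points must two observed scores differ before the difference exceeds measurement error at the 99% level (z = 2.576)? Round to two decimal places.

SEM = 13.4000·√(1 − 0.6250) ≈ 8.2058
SE_diff = √2 · SEM ≈ 11.6047
Smallest detectable difference = 2.576·11.6047 ≈ 29.8938

29.89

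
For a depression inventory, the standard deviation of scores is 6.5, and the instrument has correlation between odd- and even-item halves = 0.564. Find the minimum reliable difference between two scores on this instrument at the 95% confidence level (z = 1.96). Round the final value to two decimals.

Spearman-Brown: r = 2(0.564) / (1 + 0.564) = 1.128 / 1.564 ≈ 0.721
SEM = 6.500 * √(1 − 0.721) = 6.500 * √0.279 ≈ 6.500 * 0.528 ≈ 3.432
SE_diff = SEM * √2 ≈ 3.432 * 1.414 ≈ 4.853
Smallest detectable difference = 1.96*4.853 ≈ 9.513

9.51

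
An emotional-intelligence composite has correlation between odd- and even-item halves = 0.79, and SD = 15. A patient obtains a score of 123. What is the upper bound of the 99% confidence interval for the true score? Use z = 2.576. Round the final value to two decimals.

136.23

Spearman-Brown: r = 2(0.79) / (1 + 0.79) = 1.58000 / 1.79000 ≈ 0.88268
SEM = 15.00000·√(1 − 0.88268) ≈ 5.13777
Half-width = 2.576·5.13777 ≈ 13.23489
Upper bound: 123 + 13.23489 = 136.23489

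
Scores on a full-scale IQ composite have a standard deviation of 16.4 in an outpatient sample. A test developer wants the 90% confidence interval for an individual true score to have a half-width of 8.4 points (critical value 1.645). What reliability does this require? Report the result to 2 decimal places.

SEM needed = half-width / z = 8.4/1.645 ≈ 5.106
r = 1 − (SEM / SD)² = 1 − (5.106 / 16.4)² ≈ 1 − 0.097 ≈ 0.903

0.90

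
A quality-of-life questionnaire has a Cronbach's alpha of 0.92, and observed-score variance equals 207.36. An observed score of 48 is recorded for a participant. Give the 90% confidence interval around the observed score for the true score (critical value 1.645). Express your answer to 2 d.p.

SD = √207.36 = 14.4000
SEM = 14.4000 · √(1 − 0.9200) = 14.4000 · √0.0800 ≈ 14.4000 · 0.2828 ≈ 4.0729
Half-width = 1.645·4.0729 ≈ 6.7000
Interval: (41.3000, 54.7000)

[41.30, 54.70]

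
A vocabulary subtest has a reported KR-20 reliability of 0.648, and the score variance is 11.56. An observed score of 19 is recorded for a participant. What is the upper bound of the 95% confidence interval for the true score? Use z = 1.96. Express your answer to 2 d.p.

22.95

SD = √11.56 = 3.400
SEM = 3.400 · √(1 − 0.648) = 3.400 · √0.352 ≈ 3.400 · 0.593 ≈ 2.017
Margin = 1.96 · 2.017 ≈ 3.954
Upper bound: 19 + 3.954 = 22.954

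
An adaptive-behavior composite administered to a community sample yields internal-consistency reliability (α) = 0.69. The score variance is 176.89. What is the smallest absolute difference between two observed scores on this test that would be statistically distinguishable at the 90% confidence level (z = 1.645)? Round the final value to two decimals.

17.23

σ = 176.89^(1/2) = 13.3000
SEM = 13.3000 × √(1 − 0.6900) = 13.3000 × √0.3100 ≈ 13.3000 × 0.5568 ≈ 7.4051
SE_diff = √2 × SEM ≈ 10.4724
Smallest detectable difference = 1.645×10.4724 ≈ 17.2271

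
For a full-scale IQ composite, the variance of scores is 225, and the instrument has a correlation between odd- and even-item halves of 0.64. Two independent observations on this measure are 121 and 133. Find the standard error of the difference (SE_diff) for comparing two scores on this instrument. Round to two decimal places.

σ = 225^(1/2) = 15.0000
Spearman-Brown: r = 2(0.64) / (1 + 0.64) = 1.2800 / 1.6400 ≃ 0.7805
SEM = 15.0000·√(1 − 0.7805) ≃ 7.0278
SE_diff = √2 · SEM ≃ 9.9388

9.94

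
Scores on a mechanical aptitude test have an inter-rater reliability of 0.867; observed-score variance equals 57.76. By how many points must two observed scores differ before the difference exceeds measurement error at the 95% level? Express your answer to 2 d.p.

σ = 57.76^(1/2) = 7.60000
SEM = 7.60000 * √(1 − 0.86700) = 7.60000 * √0.13300 ≃ 7.60000 * 0.36469 ≃ 2.77166
SE_diff = √2 * SEM ≃ 3.91971
Smallest detectable difference = 1.96*3.91971 ≃ 7.68264

7.68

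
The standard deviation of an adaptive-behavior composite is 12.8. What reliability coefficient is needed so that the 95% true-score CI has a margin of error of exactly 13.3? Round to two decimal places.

0.72

SEM needed = half-width / z = 13.3/1.96 ≃ 6.7857
r = 1 − (6.7857/12.8)² ≃ 1 − 0.2810 ≃ 0.7190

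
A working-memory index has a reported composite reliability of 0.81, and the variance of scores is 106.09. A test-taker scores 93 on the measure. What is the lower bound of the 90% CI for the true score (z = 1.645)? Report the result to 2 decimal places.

85.61

σ = 106.09^(1/2) = 10.300
The standard error of measurement is 10.300·√(1 − 0.810) ≈ 10.300·0.436 ≈ 4.490.
Half-width = 1.645·4.490 ≈ 7.386
Lower bound: 93 − 7.386 = 85.614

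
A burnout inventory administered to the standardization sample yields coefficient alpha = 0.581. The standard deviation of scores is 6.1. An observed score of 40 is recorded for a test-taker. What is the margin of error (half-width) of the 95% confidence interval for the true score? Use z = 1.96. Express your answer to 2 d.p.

SEM = 6.100*√(1 − 0.581) ≈ 3.949
1.96 * SEM ≈ 7.739

7.74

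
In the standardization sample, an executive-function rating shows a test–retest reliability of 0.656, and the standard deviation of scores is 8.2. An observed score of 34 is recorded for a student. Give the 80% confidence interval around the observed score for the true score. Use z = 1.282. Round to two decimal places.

[27.83, 40.17]

The standard error of measurement is 8.2000×√(1 − 0.6560) ≈ 8.2000×0.5865 ≈ 4.8094.
Half-width = 1.282×4.8094 ≈ 6.1657
80% CI: 34 ± 6.1657 = [27.8343, 40.1657]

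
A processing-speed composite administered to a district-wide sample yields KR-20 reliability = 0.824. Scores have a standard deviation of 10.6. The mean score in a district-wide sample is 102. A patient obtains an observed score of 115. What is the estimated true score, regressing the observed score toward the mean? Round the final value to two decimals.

Estimated true score = 0.824*115 + (1 − 0.824)*102 ≃ 112.712

112.71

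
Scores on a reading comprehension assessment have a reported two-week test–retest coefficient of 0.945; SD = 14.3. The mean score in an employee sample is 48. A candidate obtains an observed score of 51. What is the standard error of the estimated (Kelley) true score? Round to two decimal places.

SE_est = SD * √(r(1 − r)) = 14.300 * √0.052 ≈ 14.300 * 0.228 ≈ 3.260

3.26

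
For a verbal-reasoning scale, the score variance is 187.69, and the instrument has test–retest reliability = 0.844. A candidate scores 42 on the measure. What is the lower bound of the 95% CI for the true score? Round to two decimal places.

SD = √187.69 = 13.700
SEM = 13.700·√(1 − 0.844) ≈ 5.411
Margin = 1.96 · 5.411 ≈ 10.606
Lower limit = 42 − 10.606 ≈ 31.394

31.39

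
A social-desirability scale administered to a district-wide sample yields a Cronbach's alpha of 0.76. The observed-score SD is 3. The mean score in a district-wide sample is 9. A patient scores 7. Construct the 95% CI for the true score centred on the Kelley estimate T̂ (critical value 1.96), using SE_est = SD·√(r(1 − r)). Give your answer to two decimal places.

T̂ = 0.7600(7) + 0.2400(9) ≈ 7.4800
SE_est = 3.0000·√[r(1 − r)] ≈ 1.2812
CI = 7.4800 ± 1.96 × 1.2812 → [4.9688, 9.9912]

[4.97, 9.99]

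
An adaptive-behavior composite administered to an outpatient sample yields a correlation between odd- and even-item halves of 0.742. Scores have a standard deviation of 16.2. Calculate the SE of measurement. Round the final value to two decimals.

6.23

r_full = 2·0.742 / (1 + 0.742) ≃ 0.85189
SEM = 16.20000 × √(1 − 0.85189) = 16.20000 × √0.14811 ≃ 16.20000 × 0.38484 ≃ 6.23449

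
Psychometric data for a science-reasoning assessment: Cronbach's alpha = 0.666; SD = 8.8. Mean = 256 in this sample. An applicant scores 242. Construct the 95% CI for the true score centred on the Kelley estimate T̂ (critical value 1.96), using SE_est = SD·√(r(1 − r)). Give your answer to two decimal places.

[238.54, 254.81]

T̂ = 0.666(242) + 0.334(256) ≈ 246.676
SE_est = SD * √(r(1 − r)) = 8.800 * √0.222 ≈ 8.800 * 0.472 ≈ 4.150
CI = 246.676 ± 1.96 * 4.150 → [238.541, 254.811]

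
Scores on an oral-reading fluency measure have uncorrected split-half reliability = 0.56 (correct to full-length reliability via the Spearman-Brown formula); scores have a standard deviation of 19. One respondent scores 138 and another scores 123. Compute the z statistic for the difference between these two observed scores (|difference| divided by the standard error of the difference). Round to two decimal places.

Spearman-Brown: r = 2(0.56) / (1 + 0.56) = 1.12000 / 1.56000 ≃ 0.71795
SEM = 19.00000 · √(1 − 0.71795) = 19.00000 · √0.28205 ≃ 19.00000 · 0.53109 ≃ 10.09062
Standard error of the difference = 10.09062·√2 ≃ 14.27028
z = 15 / 14.27028 ≃ 1.05114

1.05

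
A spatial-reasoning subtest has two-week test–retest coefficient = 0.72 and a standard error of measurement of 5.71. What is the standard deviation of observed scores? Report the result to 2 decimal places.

σ = SEM·(1 − r)^(−1/2) ≃ 5.71*1.8898 ≃ 10.7909

10.79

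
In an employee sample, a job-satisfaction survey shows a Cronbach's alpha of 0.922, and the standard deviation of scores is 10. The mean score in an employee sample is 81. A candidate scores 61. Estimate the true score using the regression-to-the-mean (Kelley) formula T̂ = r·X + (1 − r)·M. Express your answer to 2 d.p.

62.56

T̂ = r·X + (1 − r)·M = 0.9220×61 + 0.0780×81 = 56.2420 + 6.3180 ≈ 62.5600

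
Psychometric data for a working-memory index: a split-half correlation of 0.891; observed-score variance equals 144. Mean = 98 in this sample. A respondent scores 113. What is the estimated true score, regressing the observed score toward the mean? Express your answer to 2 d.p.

112.14

Full-length reliability (Spearman-Brown) = 2(0.891)/(1+0.891) ≈ 0.942
T̂ = r·X + (1 − r)·M = 0.942*113 + 0.058*98 ≈ 106.487 + 5.649 ≈ 112.135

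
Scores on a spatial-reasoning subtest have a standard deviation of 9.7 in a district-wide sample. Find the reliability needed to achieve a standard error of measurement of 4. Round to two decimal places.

0.83

r = 1 − (4.0000/9.7)² ≃ 1 − 0.1700 ≃ 0.8300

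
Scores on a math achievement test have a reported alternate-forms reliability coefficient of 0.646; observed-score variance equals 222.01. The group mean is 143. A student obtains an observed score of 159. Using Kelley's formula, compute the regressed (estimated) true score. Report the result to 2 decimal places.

153.34

T̂ = r·X + (1 − r)·M = 0.646·159 + 0.354·143 = 102.714 + 50.622 ≈ 153.336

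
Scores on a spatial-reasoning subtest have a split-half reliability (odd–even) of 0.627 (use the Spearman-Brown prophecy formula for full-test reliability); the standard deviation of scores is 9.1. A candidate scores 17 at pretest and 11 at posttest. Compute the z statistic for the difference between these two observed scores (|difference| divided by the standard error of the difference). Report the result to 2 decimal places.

0.97

r_full = 2·0.627 / (1 + 0.627) ≈ 0.771
SEM = 9.100 · √(1 − 0.771) = 9.100 · √0.229 ≈ 9.100 · 0.479 ≈ 4.357
Standard error of the difference = 4.357·√2 ≈ 6.162
z = 6 / 6.162 ≈ 0.974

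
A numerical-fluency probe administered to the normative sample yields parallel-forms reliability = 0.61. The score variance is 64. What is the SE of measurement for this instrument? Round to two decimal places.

5.00

SD = √64 ≈ 8.000
SEM = 8.000×√(1 − 0.610) ≈ 4.996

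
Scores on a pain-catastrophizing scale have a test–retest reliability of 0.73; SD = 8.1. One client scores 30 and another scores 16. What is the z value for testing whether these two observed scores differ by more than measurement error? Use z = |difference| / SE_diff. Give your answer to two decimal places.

SEM = 8.100*√(1 − 0.730) ≈ 4.209
SE_diff = SEM * √2 ≈ 4.209 * 1.414 ≈ 5.952
z = |30 − 16| / 5.952 = 14 / 5.952 ≈ 2.352

2.35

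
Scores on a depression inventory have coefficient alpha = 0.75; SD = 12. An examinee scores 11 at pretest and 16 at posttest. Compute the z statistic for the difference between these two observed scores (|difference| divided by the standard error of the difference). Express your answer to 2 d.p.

0.59

SEM = 12.00000 · √(1 − 0.75000) = 12.00000 · √0.25000 ≃ 12.00000 · 0.50000 ≃ 6.00000
Standard error of the difference = 6.00000·√2 ≃ 8.48528
z = |11 − 16| / 8.48528 = 5 / 8.48528 ≃ 0.58926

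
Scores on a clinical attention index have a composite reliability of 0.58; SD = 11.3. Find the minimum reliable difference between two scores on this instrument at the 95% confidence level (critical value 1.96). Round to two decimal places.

SEM = 11.3000 * √(1 − 0.5800) = 11.3000 * √0.4200 ≈ 11.3000 * 0.6481 ≈ 7.3232
Standard error of the difference = 7.3232·√2 ≈ 10.3566
Minimum reliable difference = 1.96 * SE_diff ≈ 1.96 * 10.3566 ≈ 20.2990

20.30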